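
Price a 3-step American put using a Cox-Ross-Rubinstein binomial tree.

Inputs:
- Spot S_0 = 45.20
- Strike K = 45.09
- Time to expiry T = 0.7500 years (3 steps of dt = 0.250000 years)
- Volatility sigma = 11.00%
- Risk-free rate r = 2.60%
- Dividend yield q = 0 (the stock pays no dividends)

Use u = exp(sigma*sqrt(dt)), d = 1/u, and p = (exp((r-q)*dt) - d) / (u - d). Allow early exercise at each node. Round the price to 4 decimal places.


Answer: Price = V(0,0) = 1.4479

Derivation:
dt = T/N = 0.250000
u = exp(sigma*sqrt(dt)) = 1.056541; d = 1/u = 0.946485
p = (exp((r-q)*dt) - d) / (u - d) = 0.545507
Discount per step: exp(-r*dt) = 0.993521
Stock lattice S(k, i) with i counting down-moves:
  k=0: S(0,0) = 45.2000
  k=1: S(1,0) = 47.7556; S(1,1) = 42.7811
  k=2: S(2,0) = 50.4558; S(2,1) = 45.2000; S(2,2) = 40.4917
  k=3: S(3,0) = 53.3086; S(3,1) = 47.7556; S(3,2) = 42.7811; S(3,3) = 38.3248
Terminal payoffs V(N, i) = max(K - S_T, 0):
  V(3,0) = 0.000000; V(3,1) = 0.000000; V(3,2) = 2.308871; V(3,3) = 6.765205
Backward induction: V(k, i) = exp(-r*dt) * [p * V(k+1, i) + (1-p) * V(k+1, i+1)]; then take max(V_cont, immediate exercise) for American.
  V(2,0) = exp(-r*dt) * [p*0.000000 + (1-p)*0.000000] = 0.000000; exercise = 0.000000; V(2,0) = max -> 0.000000
  V(2,1) = exp(-r*dt) * [p*0.000000 + (1-p)*2.308871] = 1.042567; exercise = 0.000000; V(2,1) = max -> 1.042567
  V(2,2) = exp(-r*dt) * [p*2.308871 + (1-p)*6.765205] = 4.306163; exercise = 4.598297; V(2,2) = max -> 4.598297
  V(1,0) = exp(-r*dt) * [p*0.000000 + (1-p)*1.042567] = 0.470770; exercise = 0.000000; V(1,0) = max -> 0.470770
  V(1,1) = exp(-r*dt) * [p*1.042567 + (1-p)*4.598297] = 2.641397; exercise = 2.308871; V(1,1) = max -> 2.641397
  V(0,0) = exp(-r*dt) * [p*0.470770 + (1-p)*2.641397] = 1.447863; exercise = 0.000000; V(0,0) = max -> 1.447863


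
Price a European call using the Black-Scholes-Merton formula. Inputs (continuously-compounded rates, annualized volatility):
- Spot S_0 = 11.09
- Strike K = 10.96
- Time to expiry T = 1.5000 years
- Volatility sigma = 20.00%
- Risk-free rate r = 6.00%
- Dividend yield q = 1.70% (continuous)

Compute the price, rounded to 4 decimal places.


d1 = (ln(S/K) + (r - q + 0.5*sigma^2) * T) / (sigma * sqrt(T)) = 0.43393331
d2 = d1 - sigma * sqrt(T) = 0.18898434
exp(-rT) = 0.91393119; exp(-qT) = 0.97482238
C = S_0 * exp(-qT) * N(d1) - K * exp(-rT) * N(d2)
N(d1) = 0.66783157; N(d2) = 0.57494745
C = 11.0900 * 0.97482238 * 0.66783157 - 10.9600 * 0.91393119 * 0.57494745 = 1.4607

Answer: Price = 1.4607


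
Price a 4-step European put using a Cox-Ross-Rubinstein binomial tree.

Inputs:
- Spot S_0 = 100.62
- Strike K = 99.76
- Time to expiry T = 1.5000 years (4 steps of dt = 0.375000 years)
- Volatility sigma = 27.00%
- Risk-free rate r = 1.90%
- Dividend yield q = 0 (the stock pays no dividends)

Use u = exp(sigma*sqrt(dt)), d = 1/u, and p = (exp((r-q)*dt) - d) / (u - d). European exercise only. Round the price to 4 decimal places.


dt = T/N = 0.375000
u = exp(sigma*sqrt(dt)) = 1.179795; d = 1/u = 0.847605
p = (exp((r-q)*dt) - d) / (u - d) = 0.480284
Discount per step: exp(-r*dt) = 0.992900
Stock lattice S(k, i) with i counting down-moves:
  k=0: S(0,0) = 100.6200
  k=1: S(1,0) = 118.7110; S(1,1) = 85.2860
  k=2: S(2,0) = 140.0546; S(2,1) = 100.6200; S(2,2) = 72.2889
  k=3: S(3,0) = 165.2357; S(3,1) = 118.7110; S(3,2) = 85.2860; S(3,3) = 61.2724
  k=4: S(4,0) = 194.9442; S(4,1) = 140.0546; S(4,2) = 100.6200; S(4,3) = 72.2889; S(4,4) = 51.9348
Terminal payoffs V(N, i) = max(K - S_T, 0):
  V(4,0) = 0.000000; V(4,1) = 0.000000; V(4,2) = 0.000000; V(4,3) = 27.471148; V(4,4) = 47.825214
Backward induction: V(k, i) = exp(-r*dt) * [p * V(k+1, i) + (1-p) * V(k+1, i+1)].
  V(3,0) = exp(-r*dt) * [p*0.000000 + (1-p)*0.000000] = 0.000000
  V(3,1) = exp(-r*dt) * [p*0.000000 + (1-p)*0.000000] = 0.000000
  V(3,2) = exp(-r*dt) * [p*0.000000 + (1-p)*27.471148] = 14.175833
  V(3,3) = exp(-r*dt) * [p*27.471148 + (1-p)*47.825214] = 37.779344
  V(2,0) = exp(-r*dt) * [p*0.000000 + (1-p)*0.000000] = 0.000000
  V(2,1) = exp(-r*dt) * [p*0.000000 + (1-p)*14.175833] = 7.315102
  V(2,2) = exp(-r*dt) * [p*14.175833 + (1-p)*37.779344] = 26.255220
  V(1,0) = exp(-r*dt) * [p*0.000000 + (1-p)*7.315102] = 3.774785
  V(1,1) = exp(-r*dt) * [p*7.315102 + (1-p)*26.255220] = 17.036765
  V(0,0) = exp(-r*dt) * [p*3.774785 + (1-p)*17.036765] = 10.591515

Answer: Price = V(0,0) = 10.5915


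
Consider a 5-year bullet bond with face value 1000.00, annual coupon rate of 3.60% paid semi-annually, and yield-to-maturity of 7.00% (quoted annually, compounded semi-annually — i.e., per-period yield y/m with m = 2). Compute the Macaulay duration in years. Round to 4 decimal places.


Coupon per period c = face * coupon_rate / m = 18.000000
Periods per year m = 2; per-period yield y/m = 0.035000
Number of cashflows N = 10
Cashflows (t years, CF_t, discount factor 1/(1+y/m)^(m*t), PV):
  t = 0.5000: CF_t = 18.000000, DF = 0.966184, PV = 17.391304
  t = 1.0000: CF_t = 18.000000, DF = 0.933511, PV = 16.803193
  t = 1.5000: CF_t = 18.000000, DF = 0.901943, PV = 16.234969
  t = 2.0000: CF_t = 18.000000, DF = 0.871442, PV = 15.685960
  t = 2.5000: CF_t = 18.000000, DF = 0.841973, PV = 15.155517
  t = 3.0000: CF_t = 18.000000, DF = 0.813501, PV = 14.643012
  t = 3.5000: CF_t = 18.000000, DF = 0.785991, PV = 14.147837
  t = 4.0000: CF_t = 18.000000, DF = 0.759412, PV = 13.669408
  t = 4.5000: CF_t = 18.000000, DF = 0.733731, PV = 13.207157
  t = 5.0000: CF_t = 1018.000000, DF = 0.708919, PV = 721.679352
Price P = sum_t PV_t = 858.617710
Macaulay numerator sum_t t * PV_t:
  t * PV_t at t = 0.5000: 8.695652
  t * PV_t at t = 1.0000: 16.803193
  t * PV_t at t = 1.5000: 24.352453
  t * PV_t at t = 2.0000: 31.371920
  t * PV_t at t = 2.5000: 37.888793
  t * PV_t at t = 3.0000: 43.929035
  t * PV_t at t = 3.5000: 49.517431
  t * PV_t at t = 4.0000: 54.677632
  t * PV_t at t = 4.5000: 59.432209
  t * PV_t at t = 5.0000: 3608.396762
Macaulay duration D = (sum_t t * PV_t) / P = 3935.065078 / 858.617710 = 4.583023

Answer: Macaulay duration = 4.5830 years


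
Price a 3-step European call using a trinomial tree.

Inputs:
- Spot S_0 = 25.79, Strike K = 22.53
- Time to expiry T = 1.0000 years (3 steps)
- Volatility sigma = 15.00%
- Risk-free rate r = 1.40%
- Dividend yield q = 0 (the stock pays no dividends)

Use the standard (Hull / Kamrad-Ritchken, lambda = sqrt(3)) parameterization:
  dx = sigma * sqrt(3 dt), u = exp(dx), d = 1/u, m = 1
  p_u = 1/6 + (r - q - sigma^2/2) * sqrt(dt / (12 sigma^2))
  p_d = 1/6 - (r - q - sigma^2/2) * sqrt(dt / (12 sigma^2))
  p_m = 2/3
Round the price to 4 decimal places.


dt = T/N = 0.333333; dx = sigma*sqrt(3*dt) = 0.150000
u = exp(dx) = 1.161834; d = 1/u = 0.860708
p_u = 0.169722, p_m = 0.666667, p_d = 0.163611
Discount per step: exp(-r*dt) = 0.995344
Stock lattice S(k, j) with j the centered position index:
  k=0: S(0,+0) = 25.7900
  k=1: S(1,-1) = 22.1977; S(1,+0) = 25.7900; S(1,+1) = 29.9637
  k=2: S(2,-2) = 19.1057; S(2,-1) = 22.1977; S(2,+0) = 25.7900; S(2,+1) = 29.9637; S(2,+2) = 34.8129
  k=3: S(3,-3) = 16.4444; S(3,-2) = 19.1057; S(3,-1) = 22.1977; S(3,+0) = 25.7900; S(3,+1) = 29.9637; S(3,+2) = 34.8129; S(3,+3) = 40.4468
Terminal payoffs V(N, j) = max(S_T - K, 0):
  V(3,-3) = 0.000000; V(3,-2) = 0.000000; V(3,-1) = 0.000000; V(3,+0) = 3.260000; V(3,+1) = 7.433705; V(3,+2) = 12.282859; V(3,+3) = 17.916771
Backward induction: V(k, j) = exp(-r*dt) * [p_u * V(k+1, j+1) + p_m * V(k+1, j) + p_d * V(k+1, j-1)]
  V(2,-2) = exp(-r*dt) * [p_u*0.000000 + p_m*0.000000 + p_d*0.000000] = 0.000000
  V(2,-1) = exp(-r*dt) * [p_u*3.260000 + p_m*0.000000 + p_d*0.000000] = 0.550718
  V(2,+0) = exp(-r*dt) * [p_u*7.433705 + p_m*3.260000 + p_d*0.000000] = 3.419006
  V(2,+1) = exp(-r*dt) * [p_u*12.282859 + p_m*7.433705 + p_d*3.260000] = 7.538587
  V(2,+2) = exp(-r*dt) * [p_u*17.916771 + p_m*12.282859 + p_d*7.433705] = 12.387739
  V(1,-1) = exp(-r*dt) * [p_u*3.419006 + p_m*0.550718 + p_d*0.000000] = 0.943016
  V(1,+0) = exp(-r*dt) * [p_u*7.538587 + p_m*3.419006 + p_d*0.550718] = 3.631918
  V(1,+1) = exp(-r*dt) * [p_u*12.387739 + p_m*7.538587 + p_d*3.419006] = 7.651795
  V(0,+0) = exp(-r*dt) * [p_u*7.651795 + p_m*3.631918 + p_d*0.943016] = 3.856208

Answer: Price = V(0,0) = 3.8562


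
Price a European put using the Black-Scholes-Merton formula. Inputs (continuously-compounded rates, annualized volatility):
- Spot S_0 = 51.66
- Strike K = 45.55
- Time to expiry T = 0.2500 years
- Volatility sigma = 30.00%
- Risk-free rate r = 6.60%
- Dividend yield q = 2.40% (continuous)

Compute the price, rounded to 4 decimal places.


Answer: Price = 0.7093

Derivation:
d1 = (ln(S/K) + (r - q + 0.5*sigma^2) * T) / (sigma * sqrt(T)) = 0.98415443
d2 = d1 - sigma * sqrt(T) = 0.83415443
exp(-rT) = 0.98363538; exp(-qT) = 0.99401796
P = K * exp(-rT) * N(-d2) - S_0 * exp(-qT) * N(-d1)
N(-d1) = 0.16251979; N(-d2) = 0.20209698
P = 45.5500 * 0.98363538 * 0.20209698 - 51.6600 * 0.99401796 * 0.16251979 = 0.7093


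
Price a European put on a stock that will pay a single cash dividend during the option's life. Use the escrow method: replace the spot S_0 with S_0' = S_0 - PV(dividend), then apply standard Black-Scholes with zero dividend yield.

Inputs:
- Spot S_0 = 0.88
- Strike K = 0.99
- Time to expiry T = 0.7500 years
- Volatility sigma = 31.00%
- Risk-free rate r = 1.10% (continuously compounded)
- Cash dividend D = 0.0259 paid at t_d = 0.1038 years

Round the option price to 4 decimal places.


PV(D) = D * exp(-r * t_d) = 0.0259 * 0.99885885 = 0.02587044
S_0' = S_0 - PV(D) = 0.8800 - 0.02587044 = 0.85412956
d1 = (ln(S_0'/K) + (r + sigma^2/2)*T) / (sigma*sqrt(T)) = -0.38490473
d2 = d1 - sigma*sqrt(T) = -0.65337261
exp(-rT) = 0.99178394
N(-d1) = 0.64984600; N(-d2) = 0.74324195
P = K * exp(-rT) * N(-d2) - S_0' * N(-d1) = 0.9900 * 0.99178394 * 0.74324195 - 0.85412956 * 0.64984600 = 0.1747

Answer: Price = 0.1747


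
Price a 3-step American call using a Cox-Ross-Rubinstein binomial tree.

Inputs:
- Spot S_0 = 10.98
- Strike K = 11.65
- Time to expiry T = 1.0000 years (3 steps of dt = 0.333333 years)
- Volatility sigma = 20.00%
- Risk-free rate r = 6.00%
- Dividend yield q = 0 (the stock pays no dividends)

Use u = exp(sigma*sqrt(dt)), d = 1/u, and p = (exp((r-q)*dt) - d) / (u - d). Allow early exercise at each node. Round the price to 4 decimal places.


Answer: Price = V(0,0) = 0.8979

Derivation:
dt = T/N = 0.333333
u = exp(sigma*sqrt(dt)) = 1.122401; d = 1/u = 0.890947
p = (exp((r-q)*dt) - d) / (u - d) = 0.558445
Discount per step: exp(-r*dt) = 0.980199
Stock lattice S(k, i) with i counting down-moves:
  k=0: S(0,0) = 10.9800
  k=1: S(1,0) = 12.3240; S(1,1) = 9.7826
  k=2: S(2,0) = 13.8324; S(2,1) = 10.9800; S(2,2) = 8.7158
  k=3: S(3,0) = 15.5255; S(3,1) = 12.3240; S(3,2) = 9.7826; S(3,3) = 7.7653
Terminal payoffs V(N, i) = max(S_T - K, 0):
  V(3,0) = 3.875527; V(3,1) = 0.673962; V(3,2) = 0.000000; V(3,3) = 0.000000
Backward induction: V(k, i) = exp(-r*dt) * [p * V(k+1, i) + (1-p) * V(k+1, i+1)]; then take max(V_cont, immediate exercise) for American.
  V(2,0) = exp(-r*dt) * [p*3.875527 + (1-p)*0.673962] = 2.413111; exercise = 2.182426; V(2,0) = max -> 2.413111
  V(2,1) = exp(-r*dt) * [p*0.673962 + (1-p)*0.000000] = 0.368918; exercise = 0.000000; V(2,1) = max -> 0.368918
  V(2,2) = exp(-r*dt) * [p*0.000000 + (1-p)*0.000000] = 0.000000; exercise = 0.000000; V(2,2) = max -> 0.000000
  V(1,0) = exp(-r*dt) * [p*2.413111 + (1-p)*0.368918] = 1.480577; exercise = 0.673962; V(1,0) = max -> 1.480577
  V(1,1) = exp(-r*dt) * [p*0.368918 + (1-p)*0.000000] = 0.201941; exercise = 0.000000; V(1,1) = max -> 0.201941
  V(0,0) = exp(-r*dt) * [p*1.480577 + (1-p)*0.201941] = 0.897851; exercise = 0.000000; V(0,0) = max -> 0.897851


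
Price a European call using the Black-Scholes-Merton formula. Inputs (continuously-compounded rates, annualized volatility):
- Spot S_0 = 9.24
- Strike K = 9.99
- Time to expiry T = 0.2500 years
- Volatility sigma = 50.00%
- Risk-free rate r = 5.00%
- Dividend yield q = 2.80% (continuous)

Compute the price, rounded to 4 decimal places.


d1 = (ln(S/K) + (r - q + 0.5*sigma^2) * T) / (sigma * sqrt(T)) = -0.16517083
d2 = d1 - sigma * sqrt(T) = -0.41517083
exp(-rT) = 0.98757780; exp(-qT) = 0.99302444
C = S_0 * exp(-qT) * N(d1) - K * exp(-rT) * N(d2)
N(d1) = 0.43440476; N(d2) = 0.33900843
C = 9.2400 * 0.99302444 * 0.43440476 - 9.9900 * 0.98757780 * 0.33900843 = 0.6413

Answer: Price = 0.6413


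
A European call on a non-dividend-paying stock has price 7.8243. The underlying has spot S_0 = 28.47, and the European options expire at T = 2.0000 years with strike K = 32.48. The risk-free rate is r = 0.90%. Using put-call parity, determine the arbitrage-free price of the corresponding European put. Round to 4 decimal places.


Put-call parity: C - P = S_0 * exp(-qT) - K * exp(-rT).
S_0 * exp(-qT) = 28.4700 * 1.00000000 = 28.47000000
K * exp(-rT) = 32.4800 * 0.98216103 = 31.90059033
P = C - S*exp(-qT) + K*exp(-rT)
P = 7.8243 - 28.47000000 + 31.90059033 = 11.2549

Answer: Put price = 11.2549


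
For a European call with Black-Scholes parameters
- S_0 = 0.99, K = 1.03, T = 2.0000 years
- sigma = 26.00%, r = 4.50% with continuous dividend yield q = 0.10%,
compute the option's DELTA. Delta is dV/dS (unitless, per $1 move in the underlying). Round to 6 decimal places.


d1 = 0.3154535577; d2 = -0.0522419685
phi(d1) = 0.3795784414; exp(-qT) = 0.9980019987; exp(-rT) = 0.9139311853
N(d1) = 0.6237913461
Delta = exp(-qT) * N(d1) = 0.9980019987 * 0.6237913461 = 0.622545

Answer: Delta = 0.622545


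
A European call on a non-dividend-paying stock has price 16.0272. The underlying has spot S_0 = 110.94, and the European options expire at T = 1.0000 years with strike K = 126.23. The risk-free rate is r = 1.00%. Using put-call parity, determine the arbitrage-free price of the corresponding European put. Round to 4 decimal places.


Put-call parity: C - P = S_0 * exp(-qT) - K * exp(-rT).
S_0 * exp(-qT) = 110.9400 * 1.00000000 = 110.94000000
K * exp(-rT) = 126.2300 * 0.99004983 = 124.97399051
P = C - S*exp(-qT) + K*exp(-rT)
P = 16.0272 - 110.94000000 + 124.97399051 = 30.0612

Answer: Put price = 30.0612


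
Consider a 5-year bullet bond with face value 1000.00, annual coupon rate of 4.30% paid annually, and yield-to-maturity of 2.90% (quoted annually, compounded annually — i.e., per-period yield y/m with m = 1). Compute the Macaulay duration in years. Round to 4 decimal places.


Answer: Macaulay duration = 4.6183 years

Derivation:
Coupon per period c = face * coupon_rate / m = 43.000000
Periods per year m = 1; per-period yield y/m = 0.029000
Number of cashflows N = 5
Cashflows (t years, CF_t, discount factor 1/(1+y/m)^(m*t), PV):
  t = 1.0000: CF_t = 43.000000, DF = 0.971817, PV = 41.788144
  t = 2.0000: CF_t = 43.000000, DF = 0.944429, PV = 40.610441
  t = 3.0000: CF_t = 43.000000, DF = 0.917812, PV = 39.465929
  t = 4.0000: CF_t = 43.000000, DF = 0.891946, PV = 38.353673
  t = 5.0000: CF_t = 1043.000000, DF = 0.866808, PV = 904.081192
Price P = sum_t PV_t = 1064.299379
Macaulay numerator sum_t t * PV_t:
  t * PV_t at t = 1.0000: 41.788144
  t * PV_t at t = 2.0000: 81.220882
  t * PV_t at t = 3.0000: 118.397787
  t * PV_t at t = 4.0000: 153.414690
  t * PV_t at t = 5.0000: 4520.405961
Macaulay duration D = (sum_t t * PV_t) / P = 4915.227465 / 1064.299379 = 4.618275


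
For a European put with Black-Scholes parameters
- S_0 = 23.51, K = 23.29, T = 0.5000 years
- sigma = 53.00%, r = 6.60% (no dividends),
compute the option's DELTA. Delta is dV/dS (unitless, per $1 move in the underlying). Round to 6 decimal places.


d1 = 0.3005251280; d2 = -0.0742414660
phi(d1) = 0.3813276844; exp(-qT) = 1.0000000000; exp(-rT) = 0.9675385596
N(-d1) = 0.3818883162
Delta = -exp(-qT) * N(-d1) = -1.0000000000 * 0.3818883162 = -0.381888

Answer: Delta = -0.381888


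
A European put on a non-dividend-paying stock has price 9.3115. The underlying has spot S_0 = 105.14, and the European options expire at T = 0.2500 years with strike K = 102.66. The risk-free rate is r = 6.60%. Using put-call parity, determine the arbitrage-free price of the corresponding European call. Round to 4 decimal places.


Put-call parity: C - P = S_0 * exp(-qT) - K * exp(-rT).
S_0 * exp(-qT) = 105.1400 * 1.00000000 = 105.14000000
K * exp(-rT) = 102.6600 * 0.98363538 = 100.98000805
C = P + S*exp(-qT) - K*exp(-rT)
C = 9.3115 + 105.14000000 - 100.98000805 = 13.4715

Answer: Call price = 13.4715


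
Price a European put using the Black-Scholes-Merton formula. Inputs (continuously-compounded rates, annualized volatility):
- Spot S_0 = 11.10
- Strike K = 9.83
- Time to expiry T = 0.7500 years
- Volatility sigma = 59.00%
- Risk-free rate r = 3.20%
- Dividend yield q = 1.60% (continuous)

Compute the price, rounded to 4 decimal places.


d1 = (ln(S/K) + (r - q + 0.5*sigma^2) * T) / (sigma * sqrt(T)) = 0.51676504
d2 = d1 - sigma * sqrt(T) = 0.00581005
exp(-rT) = 0.97628571; exp(-qT) = 0.98807171
P = K * exp(-rT) * N(-d2) - S_0 * exp(-qT) * N(-d1)
N(-d1) = 0.30266009; N(-d2) = 0.49768214
P = 9.8300 * 0.97628571 * 0.49768214 - 11.1000 * 0.98807171 * 0.30266009 = 1.4567

Answer: Price = 1.4567


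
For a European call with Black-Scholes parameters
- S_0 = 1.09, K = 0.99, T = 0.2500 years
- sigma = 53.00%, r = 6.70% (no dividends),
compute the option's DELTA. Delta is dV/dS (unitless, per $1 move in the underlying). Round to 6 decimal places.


Answer: Delta = 0.711862

Derivation:
d1 = 0.5588321966; d2 = 0.2938321966
phi(d1) = 0.3412686626; exp(-qT) = 1.0000000000; exp(-rT) = 0.9833895013
N(d1) = 0.7118618765
Delta = exp(-qT) * N(d1) = 1.0000000000 * 0.7118618765 = 0.711862


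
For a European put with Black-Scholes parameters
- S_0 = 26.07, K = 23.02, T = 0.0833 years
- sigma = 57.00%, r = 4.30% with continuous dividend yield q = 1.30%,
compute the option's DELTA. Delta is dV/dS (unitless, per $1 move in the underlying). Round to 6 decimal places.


d1 = 0.8537552439; d2 = 0.6892433294
phi(d1) = 0.2770970311; exp(-qT) = 0.9989176861; exp(-rT) = 0.9964245074
N(-d1) = 0.1966203088
Delta = -exp(-qT) * N(-d1) = -0.9989176861 * 0.1966203088 = -0.196408

Answer: Delta = -0.196408


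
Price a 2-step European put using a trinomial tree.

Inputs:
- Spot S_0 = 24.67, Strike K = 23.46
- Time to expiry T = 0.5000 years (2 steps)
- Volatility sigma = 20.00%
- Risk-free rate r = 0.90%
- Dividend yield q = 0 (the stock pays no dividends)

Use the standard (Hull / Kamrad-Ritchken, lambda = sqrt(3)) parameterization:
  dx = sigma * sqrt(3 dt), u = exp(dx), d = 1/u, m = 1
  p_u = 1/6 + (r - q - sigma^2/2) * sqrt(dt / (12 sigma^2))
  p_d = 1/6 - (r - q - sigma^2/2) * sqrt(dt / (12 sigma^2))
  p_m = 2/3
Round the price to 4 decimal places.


dt = T/N = 0.250000; dx = sigma*sqrt(3*dt) = 0.173205
u = exp(dx) = 1.189110; d = 1/u = 0.840965
p_u = 0.158728, p_m = 0.666667, p_d = 0.174605
Discount per step: exp(-r*dt) = 0.997753
Stock lattice S(k, j) with j the centered position index:
  k=0: S(0,+0) = 24.6700
  k=1: S(1,-1) = 20.7466; S(1,+0) = 24.6700; S(1,+1) = 29.3353
  k=2: S(2,-2) = 17.4472; S(2,-1) = 20.7466; S(2,+0) = 24.6700; S(2,+1) = 29.3353; S(2,+2) = 34.8829
Terminal payoffs V(N, j) = max(K - S_T, 0):
  V(2,-2) = 6.012825; V(2,-1) = 2.713390; V(2,+0) = 0.000000; V(2,+1) = 0.000000; V(2,+2) = 0.000000
Backward induction: V(k, j) = exp(-r*dt) * [p_u * V(k+1, j+1) + p_m * V(k+1, j) + p_d * V(k+1, j-1)]
  V(1,-1) = exp(-r*dt) * [p_u*0.000000 + p_m*2.713390 + p_d*6.012825] = 2.852372
  V(1,+0) = exp(-r*dt) * [p_u*0.000000 + p_m*0.000000 + p_d*2.713390] = 0.472707
  V(1,+1) = exp(-r*dt) * [p_u*0.000000 + p_m*0.000000 + p_d*0.000000] = 0.000000
  V(0,+0) = exp(-r*dt) * [p_u*0.000000 + p_m*0.472707 + p_d*2.852372] = 0.811350

Answer: Price = V(0,0) = 0.8113


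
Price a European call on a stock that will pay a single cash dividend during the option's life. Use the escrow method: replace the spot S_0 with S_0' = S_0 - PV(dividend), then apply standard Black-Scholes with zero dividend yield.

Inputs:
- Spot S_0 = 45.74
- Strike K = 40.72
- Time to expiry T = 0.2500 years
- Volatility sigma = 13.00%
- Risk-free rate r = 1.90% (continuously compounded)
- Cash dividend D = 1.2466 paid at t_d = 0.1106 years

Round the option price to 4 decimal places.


PV(D) = D * exp(-r * t_d) = 1.2466 * 0.99790081 = 1.24398315
S_0' = S_0 - PV(D) = 45.7400 - 1.24398315 = 44.49601685
d1 = (ln(S_0'/K) + (r + sigma^2/2)*T) / (sigma*sqrt(T)) = 1.46988929
d2 = d1 - sigma*sqrt(T) = 1.40488929
exp(-rT) = 0.99526126
N(d1) = 0.92920413; N(d2) = 0.91997290
C = S_0' * N(d1) - K * exp(-rT) * N(d2) = 44.49601685 * 0.92920413 - 40.7200 * 0.99526126 * 0.91997290 = 4.0621

Answer: Price = 4.0621


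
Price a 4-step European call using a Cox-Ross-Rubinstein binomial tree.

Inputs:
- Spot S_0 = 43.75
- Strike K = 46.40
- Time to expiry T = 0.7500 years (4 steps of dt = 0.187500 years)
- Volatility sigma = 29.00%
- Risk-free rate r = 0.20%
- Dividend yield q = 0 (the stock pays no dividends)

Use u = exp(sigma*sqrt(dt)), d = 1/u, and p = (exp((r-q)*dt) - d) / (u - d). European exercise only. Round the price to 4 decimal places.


Answer: Price = V(0,0) = 3.4273

Derivation:
dt = T/N = 0.187500
u = exp(sigma*sqrt(dt)) = 1.133799; d = 1/u = 0.881991
p = (exp((r-q)*dt) - d) / (u - d) = 0.470137
Discount per step: exp(-r*dt) = 0.999625
Stock lattice S(k, i) with i counting down-moves:
  k=0: S(0,0) = 43.7500
  k=1: S(1,0) = 49.6037; S(1,1) = 38.5871
  k=2: S(2,0) = 56.2406; S(2,1) = 43.7500; S(2,2) = 34.0335
  k=3: S(3,0) = 63.7655; S(3,1) = 49.6037; S(3,2) = 38.5871; S(3,3) = 30.0172
  k=4: S(4,0) = 72.2973; S(4,1) = 56.2406; S(4,2) = 43.7500; S(4,3) = 34.0335; S(4,4) = 26.4749
Terminal payoffs V(N, i) = max(S_T - K, 0):
  V(4,0) = 25.897268; V(4,1) = 9.840604; V(4,2) = 0.000000; V(4,3) = 0.000000; V(4,4) = 0.000000
Backward induction: V(k, i) = exp(-r*dt) * [p * V(k+1, i) + (1-p) * V(k+1, i+1)].
  V(3,0) = exp(-r*dt) * [p*25.897268 + (1-p)*9.840604] = 17.382920
  V(3,1) = exp(-r*dt) * [p*9.840604 + (1-p)*0.000000] = 4.624700
  V(3,2) = exp(-r*dt) * [p*0.000000 + (1-p)*0.000000] = 0.000000
  V(3,3) = exp(-r*dt) * [p*0.000000 + (1-p)*0.000000] = 0.000000
  V(2,0) = exp(-r*dt) * [p*17.382920 + (1-p)*4.624700] = 10.618832
  V(2,1) = exp(-r*dt) * [p*4.624700 + (1-p)*0.000000] = 2.173429
  V(2,2) = exp(-r*dt) * [p*0.000000 + (1-p)*0.000000] = 0.000000
  V(1,0) = exp(-r*dt) * [p*10.618832 + (1-p)*2.173429] = 6.141624
  V(1,1) = exp(-r*dt) * [p*2.173429 + (1-p)*0.000000] = 1.021427
  V(0,0) = exp(-r*dt) * [p*6.141624 + (1-p)*1.021427] = 3.427337


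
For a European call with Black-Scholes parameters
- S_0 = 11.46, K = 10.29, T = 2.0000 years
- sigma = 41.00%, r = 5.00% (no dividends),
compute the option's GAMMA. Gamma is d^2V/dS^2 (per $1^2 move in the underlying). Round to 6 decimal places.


d1 = 0.6481067597; d2 = 0.0682791991
phi(d1) = 0.3233694766; exp(-qT) = 1.0000000000; exp(-rT) = 0.9048374180
Gamma = exp(-qT) * phi(d1) / (S * sigma * sqrt(T)) = 1.0000000000 * 0.3233694766 / (11.4600 * 0.4100 * 1.4142135624) = 0.048665

Answer: Gamma = 0.048665


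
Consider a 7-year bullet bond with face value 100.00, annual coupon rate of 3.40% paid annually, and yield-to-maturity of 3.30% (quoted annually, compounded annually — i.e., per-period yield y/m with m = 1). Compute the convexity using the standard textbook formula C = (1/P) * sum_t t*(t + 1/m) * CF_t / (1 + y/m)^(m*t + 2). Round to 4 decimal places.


Coupon per period c = face * coupon_rate / m = 3.400000
Periods per year m = 1; per-period yield y/m = 0.033000
Number of cashflows N = 7
Cashflows (t years, CF_t, discount factor 1/(1+y/m)^(m*t), PV):
  t = 1.0000: CF_t = 3.400000, DF = 0.968054, PV = 3.291384
  t = 2.0000: CF_t = 3.400000, DF = 0.937129, PV = 3.186238
  t = 3.0000: CF_t = 3.400000, DF = 0.907192, PV = 3.084452
  t = 4.0000: CF_t = 3.400000, DF = 0.878211, PV = 2.985916
  t = 5.0000: CF_t = 3.400000, DF = 0.850156, PV = 2.890529
  t = 6.0000: CF_t = 3.400000, DF = 0.822997, PV = 2.798189
  t = 7.0000: CF_t = 103.400000, DF = 0.796705, PV = 82.379336
Price P = sum_t PV_t = 100.616044
Convexity numerator sum_t t*(t + 1/m) * CF_t / (1+y/m)^(m*t + 2):
  t = 1.0000: term = 6.168903
  t = 2.0000: term = 17.915498
  t = 3.0000: term = 34.686346
  t = 4.0000: term = 55.963773
  t = 5.0000: term = 81.263949
  t = 6.0000: term = 110.135071
  t = 7.0000: term = 4323.203432
Convexity = (1/P) * sum = 4629.336971 / 100.616044 = 46.009928

Answer: Convexity = 46.0099


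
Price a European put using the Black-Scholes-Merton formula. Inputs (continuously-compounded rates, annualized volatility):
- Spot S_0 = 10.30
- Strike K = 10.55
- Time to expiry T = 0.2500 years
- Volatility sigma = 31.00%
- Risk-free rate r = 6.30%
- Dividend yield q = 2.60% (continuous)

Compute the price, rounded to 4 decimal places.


Answer: Price = 0.7156

Derivation:
d1 = (ln(S/K) + (r - q + 0.5*sigma^2) * T) / (sigma * sqrt(T)) = -0.01754493
d2 = d1 - sigma * sqrt(T) = -0.17254493
exp(-rT) = 0.98437338; exp(-qT) = 0.99352108
P = K * exp(-rT) * N(-d2) - S_0 * exp(-qT) * N(-d1)
N(-d1) = 0.50699906; N(-d2) = 0.56849543
P = 10.5500 * 0.98437338 * 0.56849543 - 10.3000 * 0.99352108 * 0.50699906 = 0.7156


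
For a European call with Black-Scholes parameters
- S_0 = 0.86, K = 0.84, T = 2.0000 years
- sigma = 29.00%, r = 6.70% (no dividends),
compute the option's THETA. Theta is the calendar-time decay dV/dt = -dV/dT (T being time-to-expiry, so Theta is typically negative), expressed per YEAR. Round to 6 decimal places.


d1 = 0.5891674595; d2 = 0.1790455264
phi(d1) = 0.3353777801; exp(-qT) = 1.0000000000; exp(-rT) = 0.8745900646
Theta = -S*exp(-qT)*phi(d1)*sigma/(2*sqrt(T)) - r*K*exp(-rT)*N(d2) + q*S*exp(-qT)*N(d1)
N(d1) = 0.7221255282; N(d2) = 0.5710490228; sqrt(T) = 1.4142135624
Term 1 = -0.8600 * 1.0000000000 * 0.3353777801 * 0.2900 / (2 * 1.4142135624) = -0.0295723434
Term 2 = -0.0670 * 0.8400 * 0.8745900646 * 0.5710490228 = -0.0281081344
Term 3 = 0 (no dividend yield, q = 0)
Theta = -0.0295723434 + (-0.0281081344) + (0.0000000000) = -0.057680

Answer: Theta = -0.057680


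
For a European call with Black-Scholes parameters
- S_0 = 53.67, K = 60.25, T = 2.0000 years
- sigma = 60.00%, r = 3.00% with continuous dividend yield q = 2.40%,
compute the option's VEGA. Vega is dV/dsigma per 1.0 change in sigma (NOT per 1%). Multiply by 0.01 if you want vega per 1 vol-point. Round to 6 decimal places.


d1 = 0.3021132742; d2 = -0.5464148633
phi(d1) = 0.3811452479; exp(-qT) = 0.9531337871; exp(-rT) = 0.9417645336
Vega = S * exp(-qT) * phi(d1) * sqrt(T) = 53.6700 * 0.9531337871 * 0.3811452479 * 1.4142135624 = 27.573441

Answer: Vega = 27.573441


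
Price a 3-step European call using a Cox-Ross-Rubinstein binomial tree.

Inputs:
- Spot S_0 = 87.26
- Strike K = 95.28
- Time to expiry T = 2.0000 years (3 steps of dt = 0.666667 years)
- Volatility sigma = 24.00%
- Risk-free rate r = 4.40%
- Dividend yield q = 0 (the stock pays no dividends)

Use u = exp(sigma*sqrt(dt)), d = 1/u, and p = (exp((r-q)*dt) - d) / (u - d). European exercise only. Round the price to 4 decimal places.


dt = T/N = 0.666667
u = exp(sigma*sqrt(dt)) = 1.216477; d = 1/u = 0.822046
p = (exp((r-q)*dt) - d) / (u - d) = 0.526637
Discount per step: exp(-r*dt) = 0.971093
Stock lattice S(k, i) with i counting down-moves:
  k=0: S(0,0) = 87.2600
  k=1: S(1,0) = 106.1498; S(1,1) = 71.7317
  k=2: S(2,0) = 129.1288; S(2,1) = 87.2600; S(2,2) = 58.9668
  k=3: S(3,0) = 157.0823; S(3,1) = 106.1498; S(3,2) = 71.7317; S(3,3) = 48.4734
Terminal payoffs V(N, i) = max(S_T - K, 0):
  V(3,0) = 61.802274; V(3,1) = 10.869805; V(3,2) = 0.000000; V(3,3) = 0.000000
Backward induction: V(k, i) = exp(-r*dt) * [p * V(k+1, i) + (1-p) * V(k+1, i+1)].
  V(2,0) = exp(-r*dt) * [p*61.802274 + (1-p)*10.869805] = 36.603108
  V(2,1) = exp(-r*dt) * [p*10.869805 + (1-p)*0.000000] = 5.558958
  V(2,2) = exp(-r*dt) * [p*0.000000 + (1-p)*0.000000] = 0.000000
  V(1,0) = exp(-r*dt) * [p*36.603108 + (1-p)*5.558958] = 21.274642
  V(1,1) = exp(-r*dt) * [p*5.558958 + (1-p)*0.000000] = 2.842923
  V(0,0) = exp(-r*dt) * [p*21.274642 + (1-p)*2.842923] = 12.186960

Answer: Price = V(0,0) = 12.1870


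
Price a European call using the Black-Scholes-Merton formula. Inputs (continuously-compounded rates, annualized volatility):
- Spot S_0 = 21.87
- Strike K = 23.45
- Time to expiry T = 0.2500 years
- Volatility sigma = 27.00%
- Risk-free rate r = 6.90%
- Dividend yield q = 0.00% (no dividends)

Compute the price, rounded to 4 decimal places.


Answer: Price = 0.7093

Derivation:
d1 = (ln(S/K) + (r - q + 0.5*sigma^2) * T) / (sigma * sqrt(T)) = -0.32142341
d2 = d1 - sigma * sqrt(T) = -0.45642341
exp(-rT) = 0.98289793; exp(-qT) = 1.00000000
C = S_0 * exp(-qT) * N(d1) - K * exp(-rT) * N(d2)
N(d1) = 0.37394477; N(d2) = 0.32404277
C = 21.8700 * 1.00000000 * 0.37394477 - 23.4500 * 0.98289793 * 0.32404277 = 0.7093


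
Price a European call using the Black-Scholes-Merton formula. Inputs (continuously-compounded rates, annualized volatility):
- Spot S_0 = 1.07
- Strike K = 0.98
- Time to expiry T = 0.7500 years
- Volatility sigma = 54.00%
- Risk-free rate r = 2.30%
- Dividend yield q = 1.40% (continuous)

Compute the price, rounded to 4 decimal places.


d1 = (ln(S/K) + (r - q + 0.5*sigma^2) * T) / (sigma * sqrt(T)) = 0.43613757
d2 = d1 - sigma * sqrt(T) = -0.03151615
exp(-rT) = 0.98289793; exp(-qT) = 0.98955493
C = S_0 * exp(-qT) * N(d1) - K * exp(-rT) * N(d2)
N(d1) = 0.66863154; N(d2) = 0.48742896
C = 1.0700 * 0.98955493 * 0.66863154 - 0.9800 * 0.98289793 * 0.48742896 = 0.2385

Answer: Price = 0.2385


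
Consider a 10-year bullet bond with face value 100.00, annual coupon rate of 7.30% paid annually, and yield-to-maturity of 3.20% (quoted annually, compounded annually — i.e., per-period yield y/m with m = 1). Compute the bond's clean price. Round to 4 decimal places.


Coupon per period c = face * coupon_rate / m = 7.300000
Periods per year m = 1; per-period yield y/m = 0.032000
Number of cashflows N = 10
Cashflows (t years, CF_t, discount factor 1/(1+y/m)^(m*t), PV):
  t = 1.0000: CF_t = 7.300000, DF = 0.968992, PV = 7.073643
  t = 2.0000: CF_t = 7.300000, DF = 0.938946, PV = 6.854306
  t = 3.0000: CF_t = 7.300000, DF = 0.909831, PV = 6.641769
  t = 4.0000: CF_t = 7.300000, DF = 0.881620, PV = 6.435823
  t = 5.0000: CF_t = 7.300000, DF = 0.854283, PV = 6.236262
  t = 6.0000: CF_t = 7.300000, DF = 0.827793, PV = 6.042890
  t = 7.0000: CF_t = 7.300000, DF = 0.802125, PV = 5.855513
  t = 8.0000: CF_t = 7.300000, DF = 0.777253, PV = 5.673947
  t = 9.0000: CF_t = 7.300000, DF = 0.753152, PV = 5.498011
  t = 10.0000: CF_t = 107.300000, DF = 0.729799, PV = 78.307390
Price P = sum_t PV_t = 134.619554

Answer: Price = 134.6196


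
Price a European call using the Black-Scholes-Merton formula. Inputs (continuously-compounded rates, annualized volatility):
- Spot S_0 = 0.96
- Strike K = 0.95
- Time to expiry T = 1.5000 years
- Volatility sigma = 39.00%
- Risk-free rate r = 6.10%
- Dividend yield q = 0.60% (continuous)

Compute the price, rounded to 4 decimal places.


Answer: Price = 0.2170

Derivation:
d1 = (ln(S/K) + (r - q + 0.5*sigma^2) * T) / (sigma * sqrt(T)) = 0.43346819
d2 = d1 - sigma * sqrt(T) = -0.04418231
exp(-rT) = 0.91256132; exp(-qT) = 0.99104038
C = S_0 * exp(-qT) * N(d1) - K * exp(-rT) * N(d2)
N(d1) = 0.66766267; N(d2) = 0.48237954
C = 0.9600 * 0.99104038 * 0.66766267 - 0.9500 * 0.91256132 * 0.48237954 = 0.2170


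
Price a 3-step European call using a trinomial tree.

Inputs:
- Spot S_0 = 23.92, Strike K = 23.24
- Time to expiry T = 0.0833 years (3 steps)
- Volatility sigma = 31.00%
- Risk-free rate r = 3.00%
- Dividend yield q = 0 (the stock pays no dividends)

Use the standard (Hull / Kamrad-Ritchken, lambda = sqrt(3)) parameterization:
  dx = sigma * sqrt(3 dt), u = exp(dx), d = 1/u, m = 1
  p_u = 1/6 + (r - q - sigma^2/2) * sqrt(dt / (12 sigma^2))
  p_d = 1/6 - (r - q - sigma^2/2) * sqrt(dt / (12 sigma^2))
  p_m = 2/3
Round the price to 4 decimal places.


dt = T/N = 0.027767; dx = sigma*sqrt(3*dt) = 0.089471
u = exp(dx) = 1.093596; d = 1/u = 0.914414
p_u = 0.163866, p_m = 0.666667, p_d = 0.169467
Discount per step: exp(-r*dt) = 0.999167
Stock lattice S(k, j) with j the centered position index:
  k=0: S(0,+0) = 23.9200
  k=1: S(1,-1) = 21.8728; S(1,+0) = 23.9200; S(1,+1) = 26.1588
  k=2: S(2,-2) = 20.0008; S(2,-1) = 21.8728; S(2,+0) = 23.9200; S(2,+1) = 26.1588; S(2,+2) = 28.6072
  k=3: S(3,-3) = 18.2890; S(3,-2) = 20.0008; S(3,-1) = 21.8728; S(3,+0) = 23.9200; S(3,+1) = 26.1588; S(3,+2) = 28.6072; S(3,+3) = 31.2847
Terminal payoffs V(N, j) = max(S_T - K, 0):
  V(3,-3) = 0.000000; V(3,-2) = 0.000000; V(3,-1) = 0.000000; V(3,+0) = 0.680000; V(3,+1) = 2.918817; V(3,+2) = 5.367179; V(3,+3) = 8.044698
Backward induction: V(k, j) = exp(-r*dt) * [p_u * V(k+1, j+1) + p_m * V(k+1, j) + p_d * V(k+1, j-1)]
  V(2,-2) = exp(-r*dt) * [p_u*0.000000 + p_m*0.000000 + p_d*0.000000] = 0.000000
  V(2,-1) = exp(-r*dt) * [p_u*0.680000 + p_m*0.000000 + p_d*0.000000] = 0.111336
  V(2,+0) = exp(-r*dt) * [p_u*2.918817 + p_m*0.680000 + p_d*0.000000] = 0.930852
  V(2,+1) = exp(-r*dt) * [p_u*5.367179 + p_m*2.918817 + p_d*0.680000] = 2.938165
  V(2,+2) = exp(-r*dt) * [p_u*8.044698 + p_m*5.367179 + p_d*2.918817] = 5.386527
  V(1,-1) = exp(-r*dt) * [p_u*0.930852 + p_m*0.111336 + p_d*0.000000] = 0.226570
  V(1,+0) = exp(-r*dt) * [p_u*2.938165 + p_m*0.930852 + p_d*0.111336] = 1.119967
  V(1,+1) = exp(-r*dt) * [p_u*5.386527 + p_m*2.938165 + p_d*0.930852] = 2.996696
  V(0,+0) = exp(-r*dt) * [p_u*2.996696 + p_m*1.119967 + p_d*0.226570] = 1.275035

Answer: Price = V(0,0) = 1.2750


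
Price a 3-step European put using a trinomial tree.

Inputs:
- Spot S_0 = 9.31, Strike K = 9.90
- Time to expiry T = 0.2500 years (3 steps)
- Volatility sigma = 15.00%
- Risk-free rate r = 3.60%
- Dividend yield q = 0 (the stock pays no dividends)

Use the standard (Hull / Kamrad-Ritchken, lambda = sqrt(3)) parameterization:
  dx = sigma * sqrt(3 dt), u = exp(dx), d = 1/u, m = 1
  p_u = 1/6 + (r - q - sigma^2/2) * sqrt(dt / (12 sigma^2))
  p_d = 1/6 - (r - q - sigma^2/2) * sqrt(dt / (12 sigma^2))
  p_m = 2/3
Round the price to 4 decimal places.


dt = T/N = 0.083333; dx = sigma*sqrt(3*dt) = 0.075000
u = exp(dx) = 1.077884; d = 1/u = 0.927743
p_u = 0.180417, p_m = 0.666667, p_d = 0.152917
Discount per step: exp(-r*dt) = 0.997004
Stock lattice S(k, j) with j the centered position index:
  k=0: S(0,+0) = 9.3100
  k=1: S(1,-1) = 8.6373; S(1,+0) = 9.3100; S(1,+1) = 10.0351
  k=2: S(2,-2) = 8.0132; S(2,-1) = 8.6373; S(2,+0) = 9.3100; S(2,+1) = 10.0351; S(2,+2) = 10.8167
  k=3: S(3,-3) = 7.4342; S(3,-2) = 8.0132; S(3,-1) = 8.6373; S(3,+0) = 9.3100; S(3,+1) = 10.0351; S(3,+2) = 10.8167; S(3,+3) = 11.6591
Terminal payoffs V(N, j) = max(K - S_T, 0):
  V(3,-3) = 2.465814; V(3,-2) = 1.886809; V(3,-1) = 1.262708; V(3,+0) = 0.590000; V(3,+1) = 0.000000; V(3,+2) = 0.000000; V(3,+3) = 0.000000
Backward induction: V(k, j) = exp(-r*dt) * [p_u * V(k+1, j+1) + p_m * V(k+1, j) + p_d * V(k+1, j-1)]
  V(2,-2) = exp(-r*dt) * [p_u*1.262708 + p_m*1.886809 + p_d*2.465814] = 1.857170
  V(2,-1) = exp(-r*dt) * [p_u*0.590000 + p_m*1.262708 + p_d*1.886809] = 1.233071
  V(2,+0) = exp(-r*dt) * [p_u*0.000000 + p_m*0.590000 + p_d*1.262708] = 0.584666
  V(2,+1) = exp(-r*dt) * [p_u*0.000000 + p_m*0.000000 + p_d*0.590000] = 0.089951
  V(2,+2) = exp(-r*dt) * [p_u*0.000000 + p_m*0.000000 + p_d*0.000000] = 0.000000
  V(1,-1) = exp(-r*dt) * [p_u*0.584666 + p_m*1.233071 + p_d*1.857170] = 1.207894
  V(1,+0) = exp(-r*dt) * [p_u*0.089951 + p_m*0.584666 + p_d*1.233071] = 0.592782
  V(1,+1) = exp(-r*dt) * [p_u*0.000000 + p_m*0.089951 + p_d*0.584666] = 0.148925
  V(0,+0) = exp(-r*dt) * [p_u*0.148925 + p_m*0.592782 + p_d*1.207894] = 0.604946

Answer: Price = V(0,0) = 0.6049


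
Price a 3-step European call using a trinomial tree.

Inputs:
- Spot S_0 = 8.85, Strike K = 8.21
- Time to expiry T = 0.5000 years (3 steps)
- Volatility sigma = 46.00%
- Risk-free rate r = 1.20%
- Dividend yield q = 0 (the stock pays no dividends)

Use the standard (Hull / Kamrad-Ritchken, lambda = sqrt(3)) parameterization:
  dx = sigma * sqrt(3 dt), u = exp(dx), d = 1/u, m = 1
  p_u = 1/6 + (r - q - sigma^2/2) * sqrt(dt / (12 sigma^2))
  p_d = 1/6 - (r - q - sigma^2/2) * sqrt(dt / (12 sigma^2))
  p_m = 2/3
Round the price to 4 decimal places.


dt = T/N = 0.166667; dx = sigma*sqrt(3*dt) = 0.325269
u = exp(dx) = 1.384403; d = 1/u = 0.722333
p_u = 0.142635, p_m = 0.666667, p_d = 0.190698
Discount per step: exp(-r*dt) = 0.998002
Stock lattice S(k, j) with j the centered position index:
  k=0: S(0,+0) = 8.8500
  k=1: S(1,-1) = 6.3926; S(1,+0) = 8.8500; S(1,+1) = 12.2520
  k=2: S(2,-2) = 4.6176; S(2,-1) = 6.3926; S(2,+0) = 8.8500; S(2,+1) = 12.2520; S(2,+2) = 16.9617
  k=3: S(3,-3) = 3.3355; S(3,-2) = 4.6176; S(3,-1) = 6.3926; S(3,+0) = 8.8500; S(3,+1) = 12.2520; S(3,+2) = 16.9617; S(3,+3) = 23.4818
Terminal payoffs V(N, j) = max(S_T - K, 0):
  V(3,-3) = 0.000000; V(3,-2) = 0.000000; V(3,-1) = 0.000000; V(3,+0) = 0.640000; V(3,+1) = 4.041968; V(3,+2) = 8.751663; V(3,+3) = 15.271780
Backward induction: V(k, j) = exp(-r*dt) * [p_u * V(k+1, j+1) + p_m * V(k+1, j) + p_d * V(k+1, j-1)]
  V(2,-2) = exp(-r*dt) * [p_u*0.000000 + p_m*0.000000 + p_d*0.000000] = 0.000000
  V(2,-1) = exp(-r*dt) * [p_u*0.640000 + p_m*0.000000 + p_d*0.000000] = 0.091104
  V(2,+0) = exp(-r*dt) * [p_u*4.041968 + p_m*0.640000 + p_d*0.000000] = 1.001190
  V(2,+1) = exp(-r*dt) * [p_u*8.751663 + p_m*4.041968 + p_d*0.640000] = 4.056866
  V(2,+2) = exp(-r*dt) * [p_u*15.271780 + p_m*8.751663 + p_d*4.041968] = 8.765983
  V(1,-1) = exp(-r*dt) * [p_u*1.001190 + p_m*0.091104 + p_d*0.000000] = 0.203134
  V(1,+0) = exp(-r*dt) * [p_u*4.056866 + p_m*1.001190 + p_d*0.091104] = 1.260961
  V(1,+1) = exp(-r*dt) * [p_u*8.765983 + p_m*4.056866 + p_d*1.001190] = 4.137557
  V(0,+0) = exp(-r*dt) * [p_u*4.137557 + p_m*1.260961 + p_d*0.203134] = 1.466603

Answer: Price = V(0,0) = 1.4666


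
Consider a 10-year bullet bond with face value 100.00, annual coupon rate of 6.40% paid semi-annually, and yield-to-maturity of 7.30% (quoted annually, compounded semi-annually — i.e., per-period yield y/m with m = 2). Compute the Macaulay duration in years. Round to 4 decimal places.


Answer: Macaulay duration = 7.4422 years

Derivation:
Coupon per period c = face * coupon_rate / m = 3.200000
Periods per year m = 2; per-period yield y/m = 0.036500
Number of cashflows N = 20
Cashflows (t years, CF_t, discount factor 1/(1+y/m)^(m*t), PV):
  t = 0.5000: CF_t = 3.200000, DF = 0.964785, PV = 3.087313
  t = 1.0000: CF_t = 3.200000, DF = 0.930811, PV = 2.978594
  t = 1.5000: CF_t = 3.200000, DF = 0.898033, PV = 2.873704
  t = 2.0000: CF_t = 3.200000, DF = 0.866409, PV = 2.772508
  t = 2.5000: CF_t = 3.200000, DF = 0.835898, PV = 2.674875
  t = 3.0000: CF_t = 3.200000, DF = 0.806462, PV = 2.580680
  t = 3.5000: CF_t = 3.200000, DF = 0.778063, PV = 2.489802
  t = 4.0000: CF_t = 3.200000, DF = 0.750664, PV = 2.402125
  t = 4.5000: CF_t = 3.200000, DF = 0.724230, PV = 2.317535
  t = 5.0000: CF_t = 3.200000, DF = 0.698726, PV = 2.235923
  t = 5.5000: CF_t = 3.200000, DF = 0.674121, PV = 2.157186
  t = 6.0000: CF_t = 3.200000, DF = 0.650382, PV = 2.081221
  t = 6.5000: CF_t = 3.200000, DF = 0.627479, PV = 2.007932
  t = 7.0000: CF_t = 3.200000, DF = 0.605382, PV = 1.937223
  t = 7.5000: CF_t = 3.200000, DF = 0.584064, PV = 1.869005
  t = 8.0000: CF_t = 3.200000, DF = 0.563496, PV = 1.803188
  t = 8.5000: CF_t = 3.200000, DF = 0.543653, PV = 1.739690
  t = 9.0000: CF_t = 3.200000, DF = 0.524508, PV = 1.678427
  t = 9.5000: CF_t = 3.200000, DF = 0.506038, PV = 1.619322
  t = 10.0000: CF_t = 103.200000, DF = 0.488218, PV = 50.384107
Price P = sum_t PV_t = 93.690360
Macaulay numerator sum_t t * PV_t:
  t * PV_t at t = 0.5000: 1.543657
  t * PV_t at t = 1.0000: 2.978594
  t * PV_t at t = 1.5000: 4.310556
  t * PV_t at t = 2.0000: 5.545015
  t * PV_t at t = 2.5000: 6.687187
  t * PV_t at t = 3.0000: 7.742040
  t * PV_t at t = 3.5000: 8.714307
  t * PV_t at t = 4.0000: 9.608498
  t * PV_t at t = 4.5000: 10.428906
  t * PV_t at t = 5.0000: 11.179617
  t * PV_t at t = 5.5000: 11.864523
  t * PV_t at t = 6.0000: 12.487329
  t * PV_t at t = 6.5000: 13.051558
  t * PV_t at t = 7.0000: 13.560563
  t * PV_t at t = 7.5000: 14.017535
  t * PV_t at t = 8.0000: 14.425506
  t * PV_t at t = 8.5000: 14.787362
  t * PV_t at t = 9.0000: 15.105843
  t * PV_t at t = 9.5000: 15.383557
  t * PV_t at t = 10.0000: 503.841074
Macaulay duration D = (sum_t t * PV_t) / P = 697.263227 / 93.690360 = 7.442209
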